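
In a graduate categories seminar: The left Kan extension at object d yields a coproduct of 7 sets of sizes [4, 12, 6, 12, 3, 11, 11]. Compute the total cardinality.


Pointwise, the left Kan extension (Lan_F H)(d) is the colimit, indexed
by the comma category (F downarrow d), of H composed with the
projection (F downarrow d) -> C. Here that colimit is given
as a coproduct (disjoint union) of sets, so its cardinality is the
sum of the sizes of the summands.
Coproduct of sets with sizes: 4 + 12 + 6 + 12 + 3 + 11 + 11
= 59

59


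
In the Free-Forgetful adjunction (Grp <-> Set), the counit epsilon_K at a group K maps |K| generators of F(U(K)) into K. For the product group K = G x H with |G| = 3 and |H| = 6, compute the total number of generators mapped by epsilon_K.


The counit epsilon_K: F(U(K)) -> K of the Free-Forgetful adjunction
maps |K| generators of F(U(K)) into K. For K = G x H (the product group),
|G x H| = |G| * |H|.
Total generators mapped = 3 * 6 = 18.

18


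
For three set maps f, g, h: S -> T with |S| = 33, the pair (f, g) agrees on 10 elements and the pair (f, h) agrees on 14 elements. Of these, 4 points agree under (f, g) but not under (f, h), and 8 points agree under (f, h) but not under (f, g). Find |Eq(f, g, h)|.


Eq(f, g, h) is the triple-agreement set: points in S where all three
maps take the same value. Using inclusion-exclusion on the pairwise data:
Pair (f, g) agrees on 10 points; pair (f, h) on 14 points.
Points agreeing under (f, g) but not (f, h) = 4; under (f, h) but not (f, g) = 8.
Triple-agreement = agreement-in-(f, g) minus points that agree under (f, g) but not (f, h):
|Eq(f, g, h)| = 10 - 4 = 6
(cross-check via (f, h): 14 - 8 = 6.)

6


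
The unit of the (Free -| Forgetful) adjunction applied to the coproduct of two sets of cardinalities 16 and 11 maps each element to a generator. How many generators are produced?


The unit eta_X: X -> U(F(X)) of the Free-Forgetful adjunction
maps each element of X to a generator of F(X). For X = S + T (disjoint
union in Set), |S + T| = |S| + |T|.
Total mappings = 16 + 11 = 27.

27


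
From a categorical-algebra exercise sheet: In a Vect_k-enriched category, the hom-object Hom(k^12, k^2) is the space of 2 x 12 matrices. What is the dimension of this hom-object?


In Vect-enriched categories, Hom(k^n, k^m) is the space of m x n matrices.
dim(Hom(k^12, k^2)) = 2 * 12 = 24

24


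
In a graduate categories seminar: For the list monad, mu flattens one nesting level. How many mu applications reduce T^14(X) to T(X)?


Each application of mu: T^2 -> T removes one layer of nesting.
Starting at depth 14 (i.e., T^14(X)), we need to reach T(X).
Number of mu applications = 14 - 1 = 13

13


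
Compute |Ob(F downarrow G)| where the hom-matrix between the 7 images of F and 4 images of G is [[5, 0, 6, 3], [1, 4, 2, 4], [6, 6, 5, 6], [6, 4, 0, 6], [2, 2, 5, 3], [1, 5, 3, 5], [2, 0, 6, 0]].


Objects of (F downarrow G) are triples (a, b, h: F(a)->G(b)).
The count equals the sum of all entries in the hom-matrix.
sum(row 0) = 14
sum(row 1) = 11
sum(row 2) = 23
sum(row 3) = 16
sum(row 4) = 12
sum(row 5) = 14
sum(row 6) = 8
Grand total = 98

98


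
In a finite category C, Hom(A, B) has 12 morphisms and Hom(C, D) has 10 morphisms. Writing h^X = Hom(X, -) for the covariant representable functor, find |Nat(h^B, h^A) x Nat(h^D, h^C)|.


By the Yoneda lemma, Nat(h^B, h^A) is isomorphic to Hom(A, B),
so |Nat(h^B, h^A)| = |Hom(A, B)| and |Nat(h^D, h^C)| = |Hom(C, D)|.
|Hom(A, B)| = 12, |Hom(C, D)| = 10.
|Nat(h^B, h^A) x Nat(h^D, h^C)| = 12 * 10 = 120

120


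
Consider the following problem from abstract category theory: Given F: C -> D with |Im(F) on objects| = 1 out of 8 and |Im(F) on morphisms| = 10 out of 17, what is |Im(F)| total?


The image of F consists of distinct objects and distinct morphisms.
|Im(F)| on objects = 1
|Im(F)| on morphisms = 10
Total image cardinality = 1 + 10 = 11

11


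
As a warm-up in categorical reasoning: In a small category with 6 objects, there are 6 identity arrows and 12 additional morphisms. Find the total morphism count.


Each object has an identity morphism, giving 6 identities.
Adding the 12 non-identity morphisms:
Total = 6 + 12 = 18

18


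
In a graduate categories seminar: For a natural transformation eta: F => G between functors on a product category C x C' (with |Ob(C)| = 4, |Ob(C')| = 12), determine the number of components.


A natural transformation eta: F => G assigns one component morphism per
object of the domain category.
The domain is the product category C x C', so
|Ob(C x C')| = |Ob(C)| * |Ob(C')| = 4 * 12 = 48.
Therefore eta has 48 component morphisms.

48


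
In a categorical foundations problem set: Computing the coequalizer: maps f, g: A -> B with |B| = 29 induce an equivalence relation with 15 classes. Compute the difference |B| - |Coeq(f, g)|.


The coequalizer Coeq(f, g) = B / ~ has one element per equivalence class.
|B| = 29, |Coeq(f, g)| = 15.
|B| - |Coeq(f, g)| = 29 - 15 = 14.

14


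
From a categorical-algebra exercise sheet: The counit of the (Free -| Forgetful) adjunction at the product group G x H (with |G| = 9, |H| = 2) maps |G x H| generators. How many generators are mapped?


The counit epsilon_K: F(U(K)) -> K of the Free-Forgetful adjunction
maps |K| generators of F(U(K)) into K. For K = G x H (the product group),
|G x H| = |G| * |H|.
Total generators mapped = 9 * 2 = 18.

18


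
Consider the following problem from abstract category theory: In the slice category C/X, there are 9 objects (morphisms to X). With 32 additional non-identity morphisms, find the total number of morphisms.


In the slice category C/X, objects are morphisms to X.
Identity morphisms: 9 (one per object of C/X).
Non-identity morphisms: 32.
Total = 9 + 32 = 41

41


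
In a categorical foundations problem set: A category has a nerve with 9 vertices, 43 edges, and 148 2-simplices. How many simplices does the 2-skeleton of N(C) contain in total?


The 2-skeleton of the nerve N(C) consists of simplices in dimensions 0, 1, 2:
  |N(C)_0| = 9 (objects)
  |N(C)_1| = 43 (morphisms)
  |N(C)_2| = 148 (composable pairs)
Total = 9 + 43 + 148 = 200

200


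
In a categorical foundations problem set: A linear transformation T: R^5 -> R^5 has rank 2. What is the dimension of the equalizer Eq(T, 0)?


The equalizer of f and the zero map is ker(f).
By the rank-nullity theorem: dim(ker(f)) = dim(domain) - rank(f).
dim(ker(f)) = 5 - 2 = 3

3


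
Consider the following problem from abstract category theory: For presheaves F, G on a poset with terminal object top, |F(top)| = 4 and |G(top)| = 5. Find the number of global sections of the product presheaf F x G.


Global sections of a presheaf on a poset with terminal top satisfy
Gamma(H) ~ H(top). Presheaves admit pointwise products, so
(F x G)(top) = F(top) x G(top) (Cartesian product).
|Gamma(F x G)| = |F(top)| * |G(top)| = 4 * 5 = 20.

20


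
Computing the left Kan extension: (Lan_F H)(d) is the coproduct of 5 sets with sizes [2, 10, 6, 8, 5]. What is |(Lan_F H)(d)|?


Pointwise, the left Kan extension (Lan_F H)(d) is the colimit, indexed
by the comma category (F downarrow d), of H composed with the
projection (F downarrow d) -> C. Here that colimit is given
as a coproduct (disjoint union) of sets, so its cardinality is the
sum of the sizes of the summands.
Coproduct of sets with sizes: 2 + 10 + 6 + 8 + 5
= 31

31


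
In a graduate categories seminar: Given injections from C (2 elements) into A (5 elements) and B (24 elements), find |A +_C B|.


The pushout A +_C B identifies the images of C in A and B.
|A +_C B| = |A| + |B| - |C| (for injections).
= 5 + 24 - 2 = 27

27


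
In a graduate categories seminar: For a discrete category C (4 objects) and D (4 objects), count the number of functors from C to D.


A functor from a discrete category C to D is determined by
where each object maps. Each of the 4 objects of C can map
to any of the 4 objects of D independently.
Number of functors = 4^4 = 256

256


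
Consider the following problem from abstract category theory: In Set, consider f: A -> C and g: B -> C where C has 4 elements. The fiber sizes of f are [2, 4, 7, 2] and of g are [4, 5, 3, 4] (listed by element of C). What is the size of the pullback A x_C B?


The pullback A x_C B consists of pairs (a, b) with f(a) = g(b).
For each element c in C, the fiber product has |f^-1(c)| * |g^-1(c)| elements.
Summing over C: 2 * 4 + 4 * 5 + 7 * 3 + 2 * 4
= 8 + 20 + 21 + 8 = 57

57


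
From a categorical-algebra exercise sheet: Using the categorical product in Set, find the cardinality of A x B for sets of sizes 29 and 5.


In Set, the product A x B is the Cartesian product.
By the universal property, |A x B| = |A| * |B|.
|A x B| = 29 * 5 = 145

145


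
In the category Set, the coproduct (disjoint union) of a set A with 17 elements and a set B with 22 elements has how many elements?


In Set, the coproduct A + B is the disjoint union.
|A + B| = |A| + |B| = 17 + 22 = 39

39


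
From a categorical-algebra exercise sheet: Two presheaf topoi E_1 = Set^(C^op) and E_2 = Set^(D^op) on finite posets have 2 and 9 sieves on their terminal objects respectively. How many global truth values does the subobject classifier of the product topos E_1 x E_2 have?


In a product of presheaf topoi E_1 x E_2, the subobject classifier
is Omega = Omega_1 x Omega_2 (componentwise), so
|Omega(top)| = |Omega_1(top_1)| * |Omega_2(top_2)|.
= 2 * 9 = 18.

18


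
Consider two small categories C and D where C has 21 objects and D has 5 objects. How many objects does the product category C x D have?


The product category C x D has objects that are pairs (c, d).
Number of pairs = |Ob(C)| * |Ob(D)| = 21 * 5 = 105

105


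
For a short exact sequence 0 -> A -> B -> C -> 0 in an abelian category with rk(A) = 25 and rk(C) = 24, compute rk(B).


For a short exact sequence 0 -> A -> B -> C -> 0,
rank is additive: rank(B) = rank(A) + rank(C).
rank(B) = 25 + 24 = 49

49


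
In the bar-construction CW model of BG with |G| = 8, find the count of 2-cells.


In the bar-construction CW model of BG, the n-cells are indexed by
n-tuples [g_1|...|g_n] of non-identity elements of G (degenerate
simplices with some g_i = e do not contribute cells), so there are
(|G| - 1)^n n-cells.
For dim = 2 with |G| = 8:
cells = (8 - 1)^2 = 7^2 = 49

49


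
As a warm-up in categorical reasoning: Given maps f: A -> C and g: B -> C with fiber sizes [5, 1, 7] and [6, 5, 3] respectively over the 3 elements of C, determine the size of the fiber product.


The pullback A x_C B consists of pairs (a, b) with f(a) = g(b).
For each element c in C, the fiber product has |f^-1(c)| * |g^-1(c)| elements.
Summing over C: 5 * 6 + 1 * 5 + 7 * 3
= 30 + 5 + 21 = 56

56


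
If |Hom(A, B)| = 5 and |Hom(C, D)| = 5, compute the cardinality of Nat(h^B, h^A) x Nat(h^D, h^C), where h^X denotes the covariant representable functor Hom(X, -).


By the Yoneda lemma, Nat(h^B, h^A) is isomorphic to Hom(A, B),
so |Nat(h^B, h^A)| = |Hom(A, B)| and |Nat(h^D, h^C)| = |Hom(C, D)|.
|Hom(A, B)| = 5, |Hom(C, D)| = 5.
|Nat(h^B, h^A) x Nat(h^D, h^C)| = 5 * 5 = 25

25


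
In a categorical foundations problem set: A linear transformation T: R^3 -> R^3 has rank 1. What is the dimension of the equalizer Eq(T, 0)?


The equalizer of f and the zero map is ker(f).
By the rank-nullity theorem: dim(ker(f)) = dim(domain) - rank(f).
dim(ker(f)) = 3 - 1 = 2

2


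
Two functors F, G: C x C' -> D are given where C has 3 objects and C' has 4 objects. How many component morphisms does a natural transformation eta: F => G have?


A natural transformation eta: F => G assigns one component morphism per
object of the domain category.
The domain is the product category C x C', so
|Ob(C x C')| = |Ob(C)| * |Ob(C')| = 3 * 4 = 12.
Therefore eta has 12 component morphisms.

12


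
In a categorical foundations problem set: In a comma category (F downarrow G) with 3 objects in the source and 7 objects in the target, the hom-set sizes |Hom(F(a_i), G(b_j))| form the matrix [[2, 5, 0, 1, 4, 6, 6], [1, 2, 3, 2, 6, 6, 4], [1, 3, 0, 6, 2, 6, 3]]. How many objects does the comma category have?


Objects of (F downarrow G) are triples (a, b, h: F(a)->G(b)).
The count equals the sum of all entries in the hom-matrix.
sum(row 0) = 24
sum(row 1) = 24
sum(row 2) = 21
Grand total = 69

69


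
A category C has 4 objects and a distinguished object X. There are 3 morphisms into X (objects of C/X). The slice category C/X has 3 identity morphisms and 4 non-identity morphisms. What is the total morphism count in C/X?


In the slice category C/X, objects are morphisms to X.
Identity morphisms: 3 (one per object of C/X).
Non-identity morphisms: 4.
Total = 3 + 4 = 7

7


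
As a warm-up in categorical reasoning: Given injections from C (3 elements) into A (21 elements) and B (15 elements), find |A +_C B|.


The pushout A +_C B identifies the images of C in A and B.
|A +_C B| = |A| + |B| - |C| (for injections).
= 21 + 15 - 3 = 33

33


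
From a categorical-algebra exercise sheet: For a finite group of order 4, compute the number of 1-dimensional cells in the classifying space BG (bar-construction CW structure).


In the bar-construction CW model of BG, the n-cells are indexed by
n-tuples [g_1|...|g_n] of non-identity elements of G (degenerate
simplices with some g_i = e do not contribute cells), so there are
(|G| - 1)^n n-cells.
For dim = 1 with |G| = 4:
cells = (4 - 1)^1 = 3^1 = 3

3


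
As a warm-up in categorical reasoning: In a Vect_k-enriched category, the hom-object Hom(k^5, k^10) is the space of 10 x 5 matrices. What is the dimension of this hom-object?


In Vect-enriched categories, Hom(k^n, k^m) is the space of m x n matrices.
dim(Hom(k^5, k^10)) = 10 * 5 = 50

50


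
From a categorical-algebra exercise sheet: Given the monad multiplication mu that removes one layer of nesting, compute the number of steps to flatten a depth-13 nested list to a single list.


Each application of mu: T^2 -> T removes one layer of nesting.
Starting at depth 13 (i.e., T^13(X)), we need to reach T(X).
Number of mu applications = 13 - 1 = 12

12


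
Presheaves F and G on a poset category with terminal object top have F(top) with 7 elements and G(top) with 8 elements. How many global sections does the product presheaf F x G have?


Global sections of a presheaf on a poset with terminal top satisfy
Gamma(H) ~ H(top). Presheaves admit pointwise products, so
(F x G)(top) = F(top) x G(top) (Cartesian product).
|Gamma(F x G)| = |F(top)| * |G(top)| = 7 * 8 = 56.

56


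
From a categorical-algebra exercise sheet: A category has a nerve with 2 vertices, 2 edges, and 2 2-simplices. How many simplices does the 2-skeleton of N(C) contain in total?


The 2-skeleton of the nerve N(C) consists of simplices in dimensions 0, 1, 2:
  |N(C)_0| = 2 (objects)
  |N(C)_1| = 2 (morphisms)
  |N(C)_2| = 2 (composable pairs)
Total = 2 + 2 + 2 = 6

6


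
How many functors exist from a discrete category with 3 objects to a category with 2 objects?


A functor from a discrete category C to D is determined by
where each object maps. Each of the 3 objects of C can map
to any of the 2 objects of D independently.
Number of functors = 2^3 = 8

8


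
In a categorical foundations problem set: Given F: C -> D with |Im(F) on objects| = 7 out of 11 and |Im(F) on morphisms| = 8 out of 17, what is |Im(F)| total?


The image of F consists of distinct objects and distinct morphisms.
|Im(F)| on objects = 7
|Im(F)| on morphisms = 8
Total image cardinality = 7 + 8 = 15

15


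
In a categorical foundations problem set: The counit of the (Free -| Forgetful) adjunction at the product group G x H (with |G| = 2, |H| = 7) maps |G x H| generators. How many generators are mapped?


The counit epsilon_K: F(U(K)) -> K of the Free-Forgetful adjunction
maps |K| generators of F(U(K)) into K. For K = G x H (the product group),
|G x H| = |G| * |H|.
Total generators mapped = 2 * 7 = 14.

14


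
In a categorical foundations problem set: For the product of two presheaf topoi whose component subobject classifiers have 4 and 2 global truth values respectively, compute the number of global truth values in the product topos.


In a product of presheaf topoi E_1 x E_2, the subobject classifier
is Omega = Omega_1 x Omega_2 (componentwise), so
|Omega(top)| = |Omega_1(top_1)| * |Omega_2(top_2)|.
= 4 * 2 = 8.

8


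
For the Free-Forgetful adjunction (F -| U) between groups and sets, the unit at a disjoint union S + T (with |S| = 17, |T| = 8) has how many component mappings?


The unit eta_X: X -> U(F(X)) of the Free-Forgetful adjunction
maps each element of X to a generator of F(X). For X = S + T (disjoint
union in Set), |S + T| = |S| + |T|.
Total mappings = 17 + 8 = 25.

25


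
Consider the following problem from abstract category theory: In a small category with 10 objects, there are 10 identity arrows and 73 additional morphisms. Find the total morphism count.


Each object has an identity morphism, giving 10 identities.
Adding the 73 non-identity morphisms:
Total = 10 + 73 = 83

83


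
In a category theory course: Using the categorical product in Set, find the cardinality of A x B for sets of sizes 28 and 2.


In Set, the product A x B is the Cartesian product.
By the universal property, |A x B| = |A| * |B|.
|A x B| = 28 * 2 = 56

56


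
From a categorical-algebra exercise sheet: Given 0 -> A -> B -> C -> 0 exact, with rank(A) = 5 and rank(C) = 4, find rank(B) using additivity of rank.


For a short exact sequence 0 -> A -> B -> C -> 0,
rank is additive: rank(B) = rank(A) + rank(C).
rank(B) = 5 + 4 = 9

9


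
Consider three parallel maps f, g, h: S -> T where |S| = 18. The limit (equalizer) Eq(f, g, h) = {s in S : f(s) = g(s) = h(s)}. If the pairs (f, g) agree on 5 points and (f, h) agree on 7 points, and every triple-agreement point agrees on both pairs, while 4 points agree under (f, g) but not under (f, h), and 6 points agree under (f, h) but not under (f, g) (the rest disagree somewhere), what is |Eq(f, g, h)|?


Eq(f, g, h) is the triple-agreement set: points in S where all three
maps take the same value. Using inclusion-exclusion on the pairwise data:
Pair (f, g) agrees on 5 points; pair (f, h) on 7 points.
Points agreeing under (f, g) but not (f, h) = 4; under (f, h) but not (f, g) = 6.
Triple-agreement = agreement-in-(f, g) minus points that agree under (f, g) but not (f, h):
|Eq(f, g, h)| = 5 - 4 = 1
(cross-check via (f, h): 7 - 6 = 1.)

1


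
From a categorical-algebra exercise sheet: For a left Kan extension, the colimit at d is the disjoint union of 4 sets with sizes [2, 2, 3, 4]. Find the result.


Pointwise, the left Kan extension (Lan_F H)(d) is the colimit, indexed
by the comma category (F downarrow d), of H composed with the
projection (F downarrow d) -> C. Here that colimit is given
as a coproduct (disjoint union) of sets, so its cardinality is the
sum of the sizes of the summands.
Coproduct of sets with sizes: 2 + 2 + 3 + 4
= 11

11


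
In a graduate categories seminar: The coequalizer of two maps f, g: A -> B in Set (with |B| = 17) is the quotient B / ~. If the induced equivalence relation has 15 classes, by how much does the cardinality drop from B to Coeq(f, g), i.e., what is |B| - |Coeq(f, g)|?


The coequalizer Coeq(f, g) = B / ~ has one element per equivalence class.
|B| = 17, |Coeq(f, g)| = 15.
|B| - |Coeq(f, g)| = 17 - 15 = 2.

2


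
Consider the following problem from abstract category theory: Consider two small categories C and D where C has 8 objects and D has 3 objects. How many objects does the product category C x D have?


The product category C x D has objects that are pairs (c, d).
Number of pairs = |Ob(C)| * |Ob(D)| = 8 * 3 = 24

24


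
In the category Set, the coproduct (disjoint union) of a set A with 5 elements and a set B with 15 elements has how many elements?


In Set, the coproduct A + B is the disjoint union.
|A + B| = |A| + |B| = 5 + 15 = 20

20


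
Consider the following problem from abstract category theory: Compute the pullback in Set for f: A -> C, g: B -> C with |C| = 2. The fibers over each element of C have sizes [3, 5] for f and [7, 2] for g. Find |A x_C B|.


The pullback A x_C B consists of pairs (a, b) with f(a) = g(b).
For each element c in C, the fiber product has |f^-1(c)| * |g^-1(c)| elements.
Summing over C: 3 * 7 + 5 * 2
= 21 + 10 = 31

31


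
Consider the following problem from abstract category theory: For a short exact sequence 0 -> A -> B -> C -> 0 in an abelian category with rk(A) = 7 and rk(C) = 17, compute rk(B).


For a short exact sequence 0 -> A -> B -> C -> 0,
rank is additive: rank(B) = rank(A) + rank(C).
rank(B) = 7 + 17 = 24

24


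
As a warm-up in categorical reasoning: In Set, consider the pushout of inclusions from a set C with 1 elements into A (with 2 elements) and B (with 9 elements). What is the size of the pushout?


The pushout A +_C B identifies the images of C in A and B.
|A +_C B| = |A| + |B| - |C| (for injections).
= 2 + 9 - 1 = 10

10


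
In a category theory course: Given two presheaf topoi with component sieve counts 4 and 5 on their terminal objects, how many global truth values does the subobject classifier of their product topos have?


In a product of presheaf topoi E_1 x E_2, the subobject classifier
is Omega = Omega_1 x Omega_2 (componentwise), so
|Omega(top)| = |Omega_1(top_1)| * |Omega_2(top_2)|.
= 4 * 5 = 20.

20


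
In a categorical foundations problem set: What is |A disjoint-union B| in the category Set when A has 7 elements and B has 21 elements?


In Set, the coproduct A + B is the disjoint union.
|A + B| = |A| + |B| = 7 + 21 = 28

28


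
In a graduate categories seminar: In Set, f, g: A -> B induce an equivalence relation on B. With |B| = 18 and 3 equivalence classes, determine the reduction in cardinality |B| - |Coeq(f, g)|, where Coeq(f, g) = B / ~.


The coequalizer Coeq(f, g) = B / ~ has one element per equivalence class.
|B| = 18, |Coeq(f, g)| = 3.
|B| - |Coeq(f, g)| = 18 - 3 = 15.

15


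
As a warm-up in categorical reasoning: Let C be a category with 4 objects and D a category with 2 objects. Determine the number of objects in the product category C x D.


The product category C x D has objects that are pairs (c, d).
Number of pairs = |Ob(C)| * |Ob(D)| = 4 * 2 = 8

8


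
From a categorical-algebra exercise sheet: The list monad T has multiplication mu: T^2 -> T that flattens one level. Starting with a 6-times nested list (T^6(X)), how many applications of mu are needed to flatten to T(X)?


Each application of mu: T^2 -> T removes one layer of nesting.
Starting at depth 6 (i.e., T^6(X)), we need to reach T(X).
Number of mu applications = 6 - 1 = 5

5


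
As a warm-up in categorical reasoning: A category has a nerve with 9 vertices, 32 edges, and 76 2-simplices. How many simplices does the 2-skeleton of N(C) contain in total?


The 2-skeleton of the nerve N(C) consists of simplices in dimensions 0, 1, 2:
  |N(C)_0| = 9 (objects)
  |N(C)_1| = 32 (morphisms)
  |N(C)_2| = 76 (composable pairs)
Total = 9 + 32 + 76 = 117

117


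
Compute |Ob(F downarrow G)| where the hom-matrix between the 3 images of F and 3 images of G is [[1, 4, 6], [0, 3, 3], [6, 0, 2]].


Objects of (F downarrow G) are triples (a, b, h: F(a)->G(b)).
The count equals the sum of all entries in the hom-matrix.
sum(row 0) = 11
sum(row 1) = 6
sum(row 2) = 8
Grand total = 25

25


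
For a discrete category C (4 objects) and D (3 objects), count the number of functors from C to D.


A functor from a discrete category C to D is determined by
where each object maps. Each of the 4 objects of C can map
to any of the 3 objects of D independently.
Number of functors = 3^4 = 81

81


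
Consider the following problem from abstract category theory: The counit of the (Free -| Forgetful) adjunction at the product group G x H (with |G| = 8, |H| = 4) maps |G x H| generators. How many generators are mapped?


The counit epsilon_K: F(U(K)) -> K of the Free-Forgetful adjunction
maps |K| generators of F(U(K)) into K. For K = G x H (the product group),
|G x H| = |G| * |H|.
Total generators mapped = 8 * 4 = 32.

32


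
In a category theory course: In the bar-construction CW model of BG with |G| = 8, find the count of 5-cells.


In the bar-construction CW model of BG, the n-cells are indexed by
n-tuples [g_1|...|g_n] of non-identity elements of G (degenerate
simplices with some g_i = e do not contribute cells), so there are
(|G| - 1)^n n-cells.
For dim = 5 with |G| = 8:
cells = (8 - 1)^5 = 7^5 = 16807

16807


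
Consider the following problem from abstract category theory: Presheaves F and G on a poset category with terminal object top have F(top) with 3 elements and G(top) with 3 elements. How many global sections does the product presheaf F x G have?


Global sections of a presheaf on a poset with terminal top satisfy
Gamma(H) ~ H(top). Presheaves admit pointwise products, so
(F x G)(top) = F(top) x G(top) (Cartesian product).
|Gamma(F x G)| = |F(top)| * |G(top)| = 3 * 3 = 9.

9


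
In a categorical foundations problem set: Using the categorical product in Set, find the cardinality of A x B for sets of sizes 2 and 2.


In Set, the product A x B is the Cartesian product.
By the universal property, |A x B| = |A| * |B|.
|A x B| = 2 * 2 = 4

4


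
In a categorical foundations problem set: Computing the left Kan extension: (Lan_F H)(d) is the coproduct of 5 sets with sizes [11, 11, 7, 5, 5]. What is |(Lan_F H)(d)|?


Pointwise, the left Kan extension (Lan_F H)(d) is the colimit, indexed
by the comma category (F downarrow d), of H composed with the
projection (F downarrow d) -> C. Here that colimit is given
as a coproduct (disjoint union) of sets, so its cardinality is the
sum of the sizes of the summands.
Coproduct of sets with sizes: 11 + 11 + 7 + 5 + 5
= 39

39


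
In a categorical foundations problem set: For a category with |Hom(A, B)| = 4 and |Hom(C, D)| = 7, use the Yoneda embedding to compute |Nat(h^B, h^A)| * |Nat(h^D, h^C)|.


By the Yoneda lemma, Nat(h^B, h^A) is isomorphic to Hom(A, B),
so |Nat(h^B, h^A)| = |Hom(A, B)| and |Nat(h^D, h^C)| = |Hom(C, D)|.
|Hom(A, B)| = 4, |Hom(C, D)| = 7.
|Nat(h^B, h^A) x Nat(h^D, h^C)| = 4 * 7 = 28

28


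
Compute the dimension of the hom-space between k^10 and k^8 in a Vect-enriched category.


In Vect-enriched categories, Hom(k^n, k^m) is the space of m x n matrices.
dim(Hom(k^10, k^8)) = 8 * 10 = 80

80


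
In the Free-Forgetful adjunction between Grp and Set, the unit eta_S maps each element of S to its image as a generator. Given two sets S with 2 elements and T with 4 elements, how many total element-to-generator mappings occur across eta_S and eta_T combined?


The unit eta_X: X -> U(F(X)) of the Free-Forgetful adjunction
maps each element of X to a generator of F(X). For X = S + T (disjoint
union in Set), |S + T| = |S| + |T|.
Total mappings = 2 + 4 = 6.

6


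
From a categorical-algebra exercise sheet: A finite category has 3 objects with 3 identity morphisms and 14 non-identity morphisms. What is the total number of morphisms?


Each object has an identity morphism, giving 3 identities.
Adding the 14 non-identity morphisms:
Total = 3 + 14 = 17

17


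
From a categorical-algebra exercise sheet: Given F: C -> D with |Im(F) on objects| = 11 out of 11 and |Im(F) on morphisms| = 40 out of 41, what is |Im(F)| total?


The image of F consists of distinct objects and distinct morphisms.
|Im(F)| on objects = 11
|Im(F)| on morphisms = 40
Total image cardinality = 11 + 40 = 51

51


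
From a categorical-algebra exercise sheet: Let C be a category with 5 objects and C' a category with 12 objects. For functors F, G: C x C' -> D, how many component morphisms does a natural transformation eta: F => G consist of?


A natural transformation eta: F => G assigns one component morphism per
object of the domain category.
The domain is the product category C x C', so
|Ob(C x C')| = |Ob(C)| * |Ob(C')| = 5 * 12 = 60.
Therefore eta has 60 component morphisms.

60


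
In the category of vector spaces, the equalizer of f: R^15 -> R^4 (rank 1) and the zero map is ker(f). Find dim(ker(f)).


The equalizer of f and the zero map is ker(f).
By the rank-nullity theorem: dim(ker(f)) = dim(domain) - rank(f).
dim(ker(f)) = 15 - 1 = 14

14


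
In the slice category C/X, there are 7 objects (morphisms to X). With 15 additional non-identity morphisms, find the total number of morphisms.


In the slice category C/X, objects are morphisms to X.
Identity morphisms: 7 (one per object of C/X).
Non-identity morphisms: 15.
Total = 7 + 15 = 22

22


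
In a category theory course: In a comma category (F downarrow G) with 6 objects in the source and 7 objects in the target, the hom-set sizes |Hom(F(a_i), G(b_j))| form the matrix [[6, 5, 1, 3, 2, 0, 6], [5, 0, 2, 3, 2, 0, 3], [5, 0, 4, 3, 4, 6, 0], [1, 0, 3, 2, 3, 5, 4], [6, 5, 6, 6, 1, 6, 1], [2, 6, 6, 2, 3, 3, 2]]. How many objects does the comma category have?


Objects of (F downarrow G) are triples (a, b, h: F(a)->G(b)).
The count equals the sum of all entries in the hom-matrix.
sum(row 0) = 23
sum(row 1) = 15
sum(row 2) = 22
sum(row 3) = 18
sum(row 4) = 31
sum(row 5) = 24
Grand total = 133

133


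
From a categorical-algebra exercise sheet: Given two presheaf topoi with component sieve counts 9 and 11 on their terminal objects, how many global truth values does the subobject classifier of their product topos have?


In a product of presheaf topoi E_1 x E_2, the subobject classifier
is Omega = Omega_1 x Omega_2 (componentwise), so
|Omega(top)| = |Omega_1(top_1)| * |Omega_2(top_2)|.
= 9 * 11 = 99.

99


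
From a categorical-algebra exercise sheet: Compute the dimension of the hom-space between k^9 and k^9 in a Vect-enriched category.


In Vect-enriched categories, Hom(k^n, k^m) is the space of m x n matrices.
dim(Hom(k^9, k^9)) = 9 * 9 = 81

81


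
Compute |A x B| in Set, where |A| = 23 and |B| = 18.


In Set, the product A x B is the Cartesian product.
By the universal property, |A x B| = |A| * |B|.
|A x B| = 23 * 18 = 414

414


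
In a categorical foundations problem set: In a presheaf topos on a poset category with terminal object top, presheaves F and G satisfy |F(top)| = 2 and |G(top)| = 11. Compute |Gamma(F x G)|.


Global sections of a presheaf on a poset with terminal top satisfy
Gamma(H) ~ H(top). Presheaves admit pointwise products, so
(F x G)(top) = F(top) x G(top) (Cartesian product).
|Gamma(F x G)| = |F(top)| * |G(top)| = 2 * 11 = 22.

22


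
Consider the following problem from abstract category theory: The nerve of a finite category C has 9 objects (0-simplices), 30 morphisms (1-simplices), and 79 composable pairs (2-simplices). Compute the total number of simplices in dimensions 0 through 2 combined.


The 2-skeleton of the nerve N(C) consists of simplices in dimensions 0, 1, 2:
  |N(C)_0| = 9 (objects)
  |N(C)_1| = 30 (morphisms)
  |N(C)_2| = 79 (composable pairs)
Total = 9 + 30 + 79 = 118

118


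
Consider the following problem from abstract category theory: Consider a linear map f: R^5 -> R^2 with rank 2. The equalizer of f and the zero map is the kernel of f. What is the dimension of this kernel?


The equalizer of f and the zero map is ker(f).
By the rank-nullity theorem: dim(ker(f)) = dim(domain) - rank(f).
dim(ker(f)) = 5 - 2 = 3

3


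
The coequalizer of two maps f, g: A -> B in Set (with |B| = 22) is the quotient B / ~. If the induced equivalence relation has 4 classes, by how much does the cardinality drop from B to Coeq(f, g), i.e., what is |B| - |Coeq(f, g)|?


The coequalizer Coeq(f, g) = B / ~ has one element per equivalence class.
|B| = 22, |Coeq(f, g)| = 4.
|B| - |Coeq(f, g)| = 22 - 4 = 18.

18


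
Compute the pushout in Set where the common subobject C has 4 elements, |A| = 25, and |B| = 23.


The pushout A +_C B identifies the images of C in A and B.
|A +_C B| = |A| + |B| - |C| (for injections).
= 25 + 23 - 4 = 44

44


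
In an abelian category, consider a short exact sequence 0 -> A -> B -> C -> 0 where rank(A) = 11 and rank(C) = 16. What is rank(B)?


For a short exact sequence 0 -> A -> B -> C -> 0,
rank is additive: rank(B) = rank(A) + rank(C).
rank(B) = 11 + 16 = 27

27


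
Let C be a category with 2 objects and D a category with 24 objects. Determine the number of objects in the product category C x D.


The product category C x D has objects that are pairs (c, d).
Number of pairs = |Ob(C)| * |Ob(D)| = 2 * 24 = 48

48


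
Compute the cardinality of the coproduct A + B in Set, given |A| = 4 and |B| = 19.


In Set, the coproduct A + B is the disjoint union.
|A + B| = |A| + |B| = 4 + 19 = 23

23


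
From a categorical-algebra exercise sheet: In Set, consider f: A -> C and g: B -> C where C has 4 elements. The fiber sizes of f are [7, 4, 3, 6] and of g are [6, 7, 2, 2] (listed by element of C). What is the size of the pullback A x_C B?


The pullback A x_C B consists of pairs (a, b) with f(a) = g(b).
For each element c in C, the fiber product has |f^-1(c)| * |g^-1(c)| elements.
Summing over C: 7 * 6 + 4 * 7 + 3 * 2 + 6 * 2
= 42 + 28 + 6 + 12 = 88

88


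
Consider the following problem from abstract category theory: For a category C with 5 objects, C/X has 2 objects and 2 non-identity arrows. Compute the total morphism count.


In the slice category C/X, objects are morphisms to X.
Identity morphisms: 2 (one per object of C/X).
Non-identity morphisms: 2.
Total = 2 + 2 = 4

4


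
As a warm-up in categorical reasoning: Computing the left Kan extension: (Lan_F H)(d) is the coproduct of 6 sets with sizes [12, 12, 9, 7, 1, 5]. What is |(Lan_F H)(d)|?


Pointwise, the left Kan extension (Lan_F H)(d) is the colimit, indexed
by the comma category (F downarrow d), of H composed with the
projection (F downarrow d) -> C. Here that colimit is given
as a coproduct (disjoint union) of sets, so its cardinality is the
sum of the sizes of the summands.
Coproduct of sets with sizes: 12 + 12 + 9 + 7 + 1 + 5
= 46

46


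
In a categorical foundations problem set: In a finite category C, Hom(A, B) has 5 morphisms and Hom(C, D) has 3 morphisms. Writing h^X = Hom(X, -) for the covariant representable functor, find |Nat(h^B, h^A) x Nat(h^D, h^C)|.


By the Yoneda lemma, Nat(h^B, h^A) is isomorphic to Hom(A, B),
so |Nat(h^B, h^A)| = |Hom(A, B)| and |Nat(h^D, h^C)| = |Hom(C, D)|.
|Hom(A, B)| = 5, |Hom(C, D)| = 3.
|Nat(h^B, h^A) x Nat(h^D, h^C)| = 5 * 3 = 15

15


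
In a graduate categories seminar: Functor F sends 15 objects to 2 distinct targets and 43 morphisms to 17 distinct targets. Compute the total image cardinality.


The image of F consists of distinct objects and distinct morphisms.
|Im(F)| on objects = 2
|Im(F)| on morphisms = 17
Total image cardinality = 2 + 17 = 19

19


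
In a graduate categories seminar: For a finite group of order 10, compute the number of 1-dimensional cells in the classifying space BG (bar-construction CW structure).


In the bar-construction CW model of BG, the n-cells are indexed by
n-tuples [g_1|...|g_n] of non-identity elements of G (degenerate
simplices with some g_i = e do not contribute cells), so there are
(|G| - 1)^n n-cells.
For dim = 1 with |G| = 10:
cells = (10 - 1)^1 = 9^1 = 9

9


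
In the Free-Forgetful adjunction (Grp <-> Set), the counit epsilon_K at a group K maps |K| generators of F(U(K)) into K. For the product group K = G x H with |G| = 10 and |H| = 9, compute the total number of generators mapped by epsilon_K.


The counit epsilon_K: F(U(K)) -> K of the Free-Forgetful adjunction
maps |K| generators of F(U(K)) into K. For K = G x H (the product group),
|G x H| = |G| * |H|.
Total generators mapped = 10 * 9 = 90.

90


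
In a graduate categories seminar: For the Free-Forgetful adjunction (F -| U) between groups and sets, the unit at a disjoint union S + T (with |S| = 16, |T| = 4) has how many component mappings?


The unit eta_X: X -> U(F(X)) of the Free-Forgetful adjunction
maps each element of X to a generator of F(X). For X = S + T (disjoint
union in Set), |S + T| = |S| + |T|.
Total mappings = 16 + 4 = 20.

20


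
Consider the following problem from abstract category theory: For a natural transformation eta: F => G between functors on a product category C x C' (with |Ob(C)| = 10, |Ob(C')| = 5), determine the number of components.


A natural transformation eta: F => G assigns one component morphism per
object of the domain category.
The domain is the product category C x C', so
|Ob(C x C')| = |Ob(C)| * |Ob(C')| = 10 * 5 = 50.
Therefore eta has 50 component morphisms.

50


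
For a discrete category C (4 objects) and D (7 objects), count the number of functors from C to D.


A functor from a discrete category C to D is determined by
where each object maps. Each of the 4 objects of C can map
to any of the 7 objects of D independently.
Number of functors = 7^4 = 2401

2401


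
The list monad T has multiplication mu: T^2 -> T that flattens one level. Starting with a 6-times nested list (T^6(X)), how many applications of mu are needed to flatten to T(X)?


Each application of mu: T^2 -> T removes one layer of nesting.
Starting at depth 6 (i.e., T^6(X)), we need to reach T(X).
Number of mu applications = 6 - 1 = 5

5


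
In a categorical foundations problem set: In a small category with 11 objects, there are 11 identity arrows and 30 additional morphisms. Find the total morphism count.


Each object has an identity morphism, giving 11 identities.
Adding the 30 non-identity morphisms:
Total = 11 + 30 = 41

41


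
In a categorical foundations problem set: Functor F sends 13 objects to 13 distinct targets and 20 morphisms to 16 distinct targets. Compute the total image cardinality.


The image of F consists of distinct objects and distinct morphisms.
|Im(F)| on objects = 13
|Im(F)| on morphisms = 16
Total image cardinality = 13 + 16 = 29

29


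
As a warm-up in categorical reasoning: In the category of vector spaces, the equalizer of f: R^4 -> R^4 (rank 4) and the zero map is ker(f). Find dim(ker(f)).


The equalizer of f and the zero map is ker(f).
By the rank-nullity theorem: dim(ker(f)) = dim(domain) - rank(f).
dim(ker(f)) = 4 - 4 = 0

0


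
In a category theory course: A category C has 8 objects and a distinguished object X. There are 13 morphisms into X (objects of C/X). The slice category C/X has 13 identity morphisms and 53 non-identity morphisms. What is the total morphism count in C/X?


In the slice category C/X, objects are morphisms to X.
Identity morphisms: 13 (one per object of C/X).
Non-identity morphisms: 53.
Total = 13 + 53 = 66

66


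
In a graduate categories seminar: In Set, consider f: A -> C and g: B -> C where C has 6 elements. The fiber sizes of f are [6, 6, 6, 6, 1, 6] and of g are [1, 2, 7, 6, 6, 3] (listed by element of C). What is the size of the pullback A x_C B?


The pullback A x_C B consists of pairs (a, b) with f(a) = g(b).
For each element c in C, the fiber product has |f^-1(c)| * |g^-1(c)| elements.
Summing over C: 6 * 1 + 6 * 2 + 6 * 7 + 6 * 6 + 1 * 6 + 6 * 3
= 6 + 12 + 42 + 36 + 6 + 18 = 120

120


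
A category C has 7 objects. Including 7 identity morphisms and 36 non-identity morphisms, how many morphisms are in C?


Each object has an identity morphism, giving 7 identities.
Adding the 36 non-identity morphisms:
Total = 7 + 36 = 43

43


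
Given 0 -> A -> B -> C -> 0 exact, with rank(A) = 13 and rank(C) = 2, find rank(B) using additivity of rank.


For a short exact sequence 0 -> A -> B -> C -> 0,
rank is additive: rank(B) = rank(A) + rank(C).
rank(B) = 13 + 2 = 15

15


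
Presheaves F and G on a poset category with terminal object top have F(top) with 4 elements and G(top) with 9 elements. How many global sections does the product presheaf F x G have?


Global sections of a presheaf on a poset with terminal top satisfy
Gamma(H) ~ H(top). Presheaves admit pointwise products, so
(F x G)(top) = F(top) x G(top) (Cartesian product).
|Gamma(F x G)| = |F(top)| * |G(top)| = 4 * 9 = 36.

36
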